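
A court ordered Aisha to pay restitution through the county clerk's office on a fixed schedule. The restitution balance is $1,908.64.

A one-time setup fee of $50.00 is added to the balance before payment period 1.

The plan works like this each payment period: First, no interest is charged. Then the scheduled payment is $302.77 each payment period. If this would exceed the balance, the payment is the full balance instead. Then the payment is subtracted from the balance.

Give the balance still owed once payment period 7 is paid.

$0.00

Payment period 1: $1,958.64 − $302.77 → $1,655.87
Payment period 2: $1,655.87 − $302.77 → $1,353.10
Payment period 3: $1,353.10 − $302.77 → $1,050.33
Payment period 4: $1,050.33 − $302.77 → $747.56
Payment period 5: $747.56 − $302.77 → $444.79
Payment period 6: $444.79 − $302.77 → $142.02
Payment period 7: $142.02 − $142.02 → $0.00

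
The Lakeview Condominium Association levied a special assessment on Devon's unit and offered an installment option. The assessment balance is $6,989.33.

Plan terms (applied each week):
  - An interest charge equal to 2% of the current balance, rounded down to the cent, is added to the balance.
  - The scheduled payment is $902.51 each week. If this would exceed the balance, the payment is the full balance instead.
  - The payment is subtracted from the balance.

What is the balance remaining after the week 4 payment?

Week 1: opening $6,989.33; interest $139.78 → $7,129.11; payment $902.51; balance $6,226.60
Week 2: opening $6,226.60; interest $124.53 → $6,351.13; payment $902.51; balance $5,448.62
Week 3: opening $5,448.62; interest $108.97 → $5,557.59; payment $902.51; balance $4,655.08
Week 4: opening $4,655.08; interest $93.10 → $4,748.18; payment $902.51; balance $3,845.67

$3,845.67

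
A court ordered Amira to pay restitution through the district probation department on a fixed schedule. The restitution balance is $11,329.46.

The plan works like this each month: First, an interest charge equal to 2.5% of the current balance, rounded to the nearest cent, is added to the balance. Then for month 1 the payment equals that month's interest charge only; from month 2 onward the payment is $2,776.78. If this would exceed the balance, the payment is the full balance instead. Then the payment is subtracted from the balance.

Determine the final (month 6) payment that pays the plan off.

$999.36

Month 1: opening $11,329.46; interest $283.24 → $11,612.70; payment $283.24; balance $11,329.46
Month 2: opening $11,329.46; interest $283.24 → $11,612.70; payment $2,776.78; balance $8,835.92
Month 3: opening $8,835.92; interest $220.90 → $9,056.82; payment $2,776.78; balance $6,280.04
Month 4: opening $6,280.04; interest $157.00 → $6,437.04; payment $2,776.78; balance $3,660.26
Month 5: opening $3,660.26; interest $91.51 → $3,751.77; payment $2,776.78; balance $974.99
Month 6: opening $974.99; interest $24.37 → $999.36; payment $999.36; balance $0.00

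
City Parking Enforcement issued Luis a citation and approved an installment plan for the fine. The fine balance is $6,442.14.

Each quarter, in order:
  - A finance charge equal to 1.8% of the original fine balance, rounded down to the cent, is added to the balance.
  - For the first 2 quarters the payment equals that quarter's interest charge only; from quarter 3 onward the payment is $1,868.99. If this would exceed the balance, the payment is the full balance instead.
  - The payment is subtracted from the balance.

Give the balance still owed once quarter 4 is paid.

Quarter 1: opening $6,442.14; interest $115.95 → $6,558.09; payment $115.95; balance $6,442.14
Quarter 2: opening $6,442.14; interest $115.95 → $6,558.09; payment $115.95; balance $6,442.14
Quarter 3: opening $6,442.14; interest $115.95 → $6,558.09; payment $1,868.99; balance $4,689.10
Quarter 4: opening $4,689.10; interest $115.95 → $4,805.05; payment $1,868.99; balance $2,936.06

$2,936.06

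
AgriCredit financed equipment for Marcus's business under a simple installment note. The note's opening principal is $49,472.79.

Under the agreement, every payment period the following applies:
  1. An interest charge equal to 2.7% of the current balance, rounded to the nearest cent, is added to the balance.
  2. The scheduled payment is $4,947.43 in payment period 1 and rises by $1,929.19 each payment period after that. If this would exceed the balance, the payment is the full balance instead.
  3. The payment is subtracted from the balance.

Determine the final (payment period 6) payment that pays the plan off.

$10,878.79

Payment period 1: opening $49,472.79; interest $1,335.77 → $50,808.56; payment $4,947.43; balance $45,861.13
Payment period 2: opening $45,861.13; interest $1,238.25 → $47,099.38; payment $6,876.62; balance $40,222.76
Payment period 3: opening $40,222.76; interest $1,086.01 → $41,308.77; payment $8,805.81; balance $32,502.96
Payment period 4: opening $32,502.96; interest $877.58 → $33,380.54; payment $10,735.00; balance $22,645.54
Payment period 5: opening $22,645.54; interest $611.43 → $23,256.97; payment $12,664.19; balance $10,592.78
Payment period 6: opening $10,592.78; interest $286.01 → $10,878.79; payment $10,878.79; balance $0.00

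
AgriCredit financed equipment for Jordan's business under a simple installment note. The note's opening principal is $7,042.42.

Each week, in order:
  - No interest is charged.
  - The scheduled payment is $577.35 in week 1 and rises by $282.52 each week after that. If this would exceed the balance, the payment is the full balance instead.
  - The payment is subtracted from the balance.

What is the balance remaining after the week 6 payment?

Week 1: $7,042.42 − $577.35 → $6,465.07
Week 2: $6,465.07 − $859.87 → $5,605.20
Week 3: $5,605.20 − $1,142.39 → $4,462.81
Week 4: $4,462.81 − $1,424.91 → $3,037.90
Week 5: $3,037.90 − $1,707.43 → $1,330.47
Week 6: $1,330.47 − $1,330.47 → $0.00

$0.00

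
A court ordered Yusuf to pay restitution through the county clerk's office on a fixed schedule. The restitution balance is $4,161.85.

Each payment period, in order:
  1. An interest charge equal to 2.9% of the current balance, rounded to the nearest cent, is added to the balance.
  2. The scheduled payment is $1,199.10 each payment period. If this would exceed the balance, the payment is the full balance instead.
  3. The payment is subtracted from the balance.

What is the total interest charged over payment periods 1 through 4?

Payment period 1: opening $4,161.85; interest $120.69 → $4,282.54; payment $1,199.10; balance $3,083.44
Payment period 2: opening $3,083.44; interest $89.42 → $3,172.86; payment $1,199.10; balance $1,973.76
Payment period 3: opening $1,973.76; interest $57.24 → $2,031.00; payment $1,199.10; balance $831.90
Payment period 4: opening $831.90; interest $24.13 → $856.03; payment $856.03; balance $0.00
Total interest: $120.69 + $89.42 + $57.24 + $24.13 = $291.48

$291.48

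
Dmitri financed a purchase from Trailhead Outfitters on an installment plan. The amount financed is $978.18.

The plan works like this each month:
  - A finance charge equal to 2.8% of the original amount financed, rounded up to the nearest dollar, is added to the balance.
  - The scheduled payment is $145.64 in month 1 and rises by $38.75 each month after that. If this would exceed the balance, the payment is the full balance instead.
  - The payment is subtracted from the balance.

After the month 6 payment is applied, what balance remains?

Month 1: opening $978.18; interest $28.00 → $1,006.18; payment $145.64; balance $860.54
Month 2: opening $860.54; interest $28.00 → $888.54; payment $184.39; balance $704.15
Month 3: opening $704.15; interest $28.00 → $732.15; payment $223.14; balance $509.01
Month 4: opening $509.01; interest $28.00 → $537.01; payment $261.89; balance $275.12
Month 5: opening $275.12; interest $28.00 → $303.12; payment $300.64; balance $2.48
Month 6: opening $2.48; interest $28.00 → $30.48; payment $30.48; balance $0.00

$0.00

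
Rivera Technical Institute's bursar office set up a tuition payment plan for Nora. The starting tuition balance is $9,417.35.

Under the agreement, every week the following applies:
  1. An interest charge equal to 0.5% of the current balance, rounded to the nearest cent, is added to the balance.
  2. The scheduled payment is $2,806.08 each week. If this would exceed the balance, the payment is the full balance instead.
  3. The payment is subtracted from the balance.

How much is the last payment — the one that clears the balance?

$1,104.41

Week 1: opening $9,417.35; interest $47.09 → $9,464.44; payment $2,806.08; balance $6,658.36
Week 2: opening $6,658.36; interest $33.29 → $6,691.65; payment $2,806.08; balance $3,885.57
Week 3: opening $3,885.57; interest $19.43 → $3,905.00; payment $2,806.08; balance $1,098.92
Week 4: opening $1,098.92; interest $5.49 → $1,104.41; payment $1,104.41; balance $0.00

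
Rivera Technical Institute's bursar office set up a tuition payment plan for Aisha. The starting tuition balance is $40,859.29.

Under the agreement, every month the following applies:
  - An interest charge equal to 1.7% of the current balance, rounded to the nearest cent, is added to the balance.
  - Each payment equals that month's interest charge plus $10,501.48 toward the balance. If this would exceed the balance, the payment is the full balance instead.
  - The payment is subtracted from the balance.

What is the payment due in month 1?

Month 1: opening $40,859.29; interest $694.61 → $41,553.90; payment $11,196.09; balance $30,357.81

$11,196.09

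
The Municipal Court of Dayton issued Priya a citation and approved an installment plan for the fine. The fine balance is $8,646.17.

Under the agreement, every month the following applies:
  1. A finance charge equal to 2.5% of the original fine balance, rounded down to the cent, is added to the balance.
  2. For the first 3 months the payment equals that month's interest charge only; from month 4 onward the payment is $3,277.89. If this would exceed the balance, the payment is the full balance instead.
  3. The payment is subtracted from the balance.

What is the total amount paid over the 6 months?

$9,943.07

# | Opening | Interest | Payment | End bal
1 | $8,646.17 | $216.15 | $216.15 | $8,646.17
2 | $8,646.17 | $216.15 | $216.15 | $8,646.17
3 | $8,646.17 | $216.15 | $216.15 | $8,646.17
4 | $8,646.17 | $216.15 | $3,277.89 | $5,584.43
5 | $5,584.43 | $216.15 | $3,277.89 | $2,522.69
6 | $2,522.69 | $216.15 | $2,738.84 | $0.00
Total paid: $9,943.07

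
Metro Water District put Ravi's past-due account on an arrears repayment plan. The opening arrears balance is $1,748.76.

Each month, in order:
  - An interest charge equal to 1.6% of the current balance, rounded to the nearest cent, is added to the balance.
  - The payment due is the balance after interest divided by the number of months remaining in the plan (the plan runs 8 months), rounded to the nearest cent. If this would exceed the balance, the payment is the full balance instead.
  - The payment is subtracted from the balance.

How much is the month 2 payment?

$225.65

# | Opening | Interest | Payment | End bal
1 | $1,748.76 | $27.98 | $222.09 | $1,554.65
2 | $1,554.65 | $24.87 | $225.65 | $1,353.87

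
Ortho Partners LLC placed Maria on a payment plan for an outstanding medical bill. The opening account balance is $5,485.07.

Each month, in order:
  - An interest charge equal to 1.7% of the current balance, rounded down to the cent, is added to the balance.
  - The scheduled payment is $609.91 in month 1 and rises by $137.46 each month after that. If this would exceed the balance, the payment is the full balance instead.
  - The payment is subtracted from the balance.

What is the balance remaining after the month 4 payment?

$2,530.95

# | Opening | Interest | Payment | End bal
1 | $5,485.07 | $93.24 | $609.91 | $4,968.40
2 | $4,968.40 | $84.46 | $747.37 | $4,305.49
3 | $4,305.49 | $73.19 | $884.83 | $3,493.85
4 | $3,493.85 | $59.39 | $1,022.29 | $2,530.95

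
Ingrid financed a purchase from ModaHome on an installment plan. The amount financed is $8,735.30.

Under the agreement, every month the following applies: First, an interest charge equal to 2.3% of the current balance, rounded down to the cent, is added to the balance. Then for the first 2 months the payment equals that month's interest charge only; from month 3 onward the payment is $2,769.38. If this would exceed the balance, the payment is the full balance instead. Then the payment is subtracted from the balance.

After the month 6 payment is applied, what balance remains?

# | Opening | Interest | Payment | End bal
1 | $8,735.30 | $200.91 | $200.91 | $8,735.30
2 | $8,735.30 | $200.91 | $200.91 | $8,735.30
3 | $8,735.30 | $200.91 | $2,769.38 | $6,166.83
4 | $6,166.83 | $141.83 | $2,769.38 | $3,539.28
5 | $3,539.28 | $81.40 | $2,769.38 | $851.30
6 | $851.30 | $19.57 | $870.87 | $0.00

$0.00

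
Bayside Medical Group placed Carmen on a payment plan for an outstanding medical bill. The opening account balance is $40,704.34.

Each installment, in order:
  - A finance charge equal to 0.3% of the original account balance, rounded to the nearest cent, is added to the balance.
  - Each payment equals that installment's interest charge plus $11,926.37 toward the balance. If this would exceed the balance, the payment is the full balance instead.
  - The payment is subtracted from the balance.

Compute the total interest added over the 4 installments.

$488.44

Installment 1: $40,704.34 +$122.11 interest = $40,826.45; pay $12,048.48 → $28,777.97
Installment 2: $28,777.97 +$122.11 interest = $28,900.08; pay $12,048.48 → $16,851.60
Installment 3: $16,851.60 +$122.11 interest = $16,973.71; pay $12,048.48 → $4,925.23
Installment 4: $4,925.23 +$122.11 interest = $5,047.34; pay $5,047.34 → $0.00
Total interest: $122.11 + $122.11 + $122.11 + $122.11 = $488.44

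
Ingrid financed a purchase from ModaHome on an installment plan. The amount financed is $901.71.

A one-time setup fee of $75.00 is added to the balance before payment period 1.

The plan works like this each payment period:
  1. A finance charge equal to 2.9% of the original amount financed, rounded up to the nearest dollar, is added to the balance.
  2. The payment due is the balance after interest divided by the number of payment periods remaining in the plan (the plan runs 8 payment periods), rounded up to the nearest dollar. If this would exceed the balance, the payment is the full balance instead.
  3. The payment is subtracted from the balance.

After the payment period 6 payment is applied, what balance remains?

Payment period 1: opening $976.71; interest $27.00 → $1,003.71; payment $126.00; balance $877.71
Payment period 2: opening $877.71; interest $27.00 → $904.71; payment $130.00; balance $774.71
Payment period 3: opening $774.71; interest $27.00 → $801.71; payment $134.00; balance $667.71
Payment period 4: opening $667.71; interest $27.00 → $694.71; payment $139.00; balance $555.71
Payment period 5: opening $555.71; interest $27.00 → $582.71; payment $146.00; balance $436.71
Payment period 6: opening $436.71; interest $27.00 → $463.71; payment $155.00; balance $308.71

$308.71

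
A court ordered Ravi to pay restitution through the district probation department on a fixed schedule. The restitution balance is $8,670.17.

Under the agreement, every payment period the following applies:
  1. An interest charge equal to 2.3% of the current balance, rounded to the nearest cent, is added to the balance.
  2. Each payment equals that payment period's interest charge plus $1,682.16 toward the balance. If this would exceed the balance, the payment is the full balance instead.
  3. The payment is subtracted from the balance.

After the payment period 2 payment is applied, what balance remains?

$5,305.85

Payment period 1: $8,670.17 +$199.41 interest = $8,869.58; pay $1,881.57 → $6,988.01
Payment period 2: $6,988.01 +$160.72 interest = $7,148.73; pay $1,842.88 → $5,305.85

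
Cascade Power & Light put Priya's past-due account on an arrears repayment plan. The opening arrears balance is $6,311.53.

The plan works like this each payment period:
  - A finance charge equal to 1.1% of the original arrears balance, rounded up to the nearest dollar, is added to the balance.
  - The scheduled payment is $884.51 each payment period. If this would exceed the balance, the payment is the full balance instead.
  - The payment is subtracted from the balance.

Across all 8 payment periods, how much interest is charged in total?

$560.00

Payment period 1: $6,311.53 +$70.00 interest = $6,381.53; pay $884.51 → $5,497.02
Payment period 2: $5,497.02 +$70.00 interest = $5,567.02; pay $884.51 → $4,682.51
Payment period 3: $4,682.51 +$70.00 interest = $4,752.51; pay $884.51 → $3,868.00
Payment period 4: $3,868.00 +$70.00 interest = $3,938.00; pay $884.51 → $3,053.49
Payment period 5: $3,053.49 +$70.00 interest = $3,123.49; pay $884.51 → $2,238.98
Payment period 6: $2,238.98 +$70.00 interest = $2,308.98; pay $884.51 → $1,424.47
Payment period 7: $1,424.47 +$70.00 interest = $1,494.47; pay $884.51 → $609.96
Payment period 8: $609.96 +$70.00 interest = $679.96; pay $679.96 → $0.00
Total interest: $70.00 + $70.00 + $70.00 + $70.00 + $70.00 + $70.00 + $70.00 + $70.00 = $560.00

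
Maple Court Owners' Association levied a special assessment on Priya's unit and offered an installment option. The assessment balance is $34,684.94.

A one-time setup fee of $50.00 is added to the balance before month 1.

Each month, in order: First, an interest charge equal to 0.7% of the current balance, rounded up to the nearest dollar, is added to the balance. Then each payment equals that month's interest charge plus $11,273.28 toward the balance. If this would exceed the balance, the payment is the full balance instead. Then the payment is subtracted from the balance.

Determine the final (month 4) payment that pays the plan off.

Month 1: opening $34,734.94; interest $244.00 → $34,978.94; payment $11,517.28; balance $23,461.66
Month 2: opening $23,461.66; interest $165.00 → $23,626.66; payment $11,438.28; balance $12,188.38
Month 3: opening $12,188.38; interest $86.00 → $12,274.38; payment $11,359.28; balance $915.10
Month 4: opening $915.10; interest $7.00 → $922.10; payment $922.10; balance $0.00

$922.10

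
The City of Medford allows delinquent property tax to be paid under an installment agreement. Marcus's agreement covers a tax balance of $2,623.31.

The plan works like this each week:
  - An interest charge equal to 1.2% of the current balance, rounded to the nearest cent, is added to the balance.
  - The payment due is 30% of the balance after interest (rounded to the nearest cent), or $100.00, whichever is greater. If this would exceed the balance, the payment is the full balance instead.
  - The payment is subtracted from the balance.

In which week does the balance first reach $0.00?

10

Week 1: $2,623.31 +$31.48 interest = $2,654.79; pay $796.44 → $1,858.35
Week 2: $1,858.35 +$22.30 interest = $1,880.65; pay $564.20 → $1,316.45
Week 3: $1,316.45 +$15.80 interest = $1,332.25; pay $399.68 → $932.57
Week 4: $932.57 +$11.19 interest = $943.76; pay $283.13 → $660.63
Week 5: $660.63 +$7.93 interest = $668.56; pay $200.57 → $467.99
Week 6: $467.99 +$5.62 interest = $473.61; pay $142.08 → $331.53
Week 7: $331.53 +$3.98 interest = $335.51; pay $100.65 → $234.86
Week 8: $234.86 +$2.82 interest = $237.68; pay $100.00 → $137.68
Week 9: $137.68 +$1.65 interest = $139.33; pay $100.00 → $39.33
Week 10: $39.33 +$0.47 interest = $39.80; pay $39.80 → $0.00
Balance reaches $0.00 in week 10.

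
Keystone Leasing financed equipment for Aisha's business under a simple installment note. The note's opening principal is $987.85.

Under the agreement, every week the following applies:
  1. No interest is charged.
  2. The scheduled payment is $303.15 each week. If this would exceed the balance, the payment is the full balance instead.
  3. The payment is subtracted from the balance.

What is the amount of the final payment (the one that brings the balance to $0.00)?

# | Opening | Payment | End bal
1 | $987.85 | $303.15 | $684.70
2 | $684.70 | $303.15 | $381.55
3 | $381.55 | $303.15 | $78.40
4 | $78.40 | $78.40 | $0.00

$78.40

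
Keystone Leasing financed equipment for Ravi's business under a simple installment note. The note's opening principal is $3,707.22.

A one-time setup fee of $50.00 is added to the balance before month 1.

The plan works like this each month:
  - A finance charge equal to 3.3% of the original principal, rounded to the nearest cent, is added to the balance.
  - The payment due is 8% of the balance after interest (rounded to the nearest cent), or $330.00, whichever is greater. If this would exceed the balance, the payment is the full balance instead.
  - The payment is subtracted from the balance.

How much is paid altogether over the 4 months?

Month 1: $3,757.22 +$122.34 interest = $3,879.56; pay $330.00 → $3,549.56
Month 2: $3,549.56 +$122.34 interest = $3,671.90; pay $330.00 → $3,341.90
Month 3: $3,341.90 +$122.34 interest = $3,464.24; pay $330.00 → $3,134.24
Month 4: $3,134.24 +$122.34 interest = $3,256.58; pay $330.00 → $2,926.58
Total paid: $1,320.00

$1,320.00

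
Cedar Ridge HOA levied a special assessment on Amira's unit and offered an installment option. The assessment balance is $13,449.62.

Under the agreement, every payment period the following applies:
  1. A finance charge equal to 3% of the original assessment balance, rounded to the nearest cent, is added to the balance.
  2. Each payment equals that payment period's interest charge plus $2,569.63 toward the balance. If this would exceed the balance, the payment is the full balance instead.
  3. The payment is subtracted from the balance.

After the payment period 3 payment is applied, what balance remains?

$5,740.73

Payment period 1: $13,449.62 +$403.49 interest = $13,853.11; pay $2,973.12 → $10,879.99
Payment period 2: $10,879.99 +$403.49 interest = $11,283.48; pay $2,973.12 → $8,310.36
Payment period 3: $8,310.36 +$403.49 interest = $8,713.85; pay $2,973.12 → $5,740.73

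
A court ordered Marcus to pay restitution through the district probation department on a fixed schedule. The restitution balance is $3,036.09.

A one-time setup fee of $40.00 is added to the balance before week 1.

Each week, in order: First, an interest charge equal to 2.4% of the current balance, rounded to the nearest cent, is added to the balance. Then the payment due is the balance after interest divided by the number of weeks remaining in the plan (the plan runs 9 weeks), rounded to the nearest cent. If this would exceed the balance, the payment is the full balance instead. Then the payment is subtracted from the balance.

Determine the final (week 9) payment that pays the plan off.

Week 1: $3,076.09 +$73.83 interest = $3,149.92; pay $349.99 → $2,799.93
Week 2: $2,799.93 +$67.20 interest = $2,867.13; pay $358.39 → $2,508.74
Week 3: $2,508.74 +$60.21 interest = $2,568.95; pay $366.99 → $2,201.96
Week 4: $2,201.96 +$52.85 interest = $2,254.81; pay $375.80 → $1,879.01
Week 5: $1,879.01 +$45.10 interest = $1,924.11; pay $384.82 → $1,539.29
Week 6: $1,539.29 +$36.94 interest = $1,576.23; pay $394.06 → $1,182.17
Week 7: $1,182.17 +$28.37 interest = $1,210.54; pay $403.51 → $807.03
Week 8: $807.03 +$19.37 interest = $826.40; pay $413.20 → $413.20
Week 9: $413.20 +$9.92 interest = $423.12; pay $423.12 → $0.00

$423.12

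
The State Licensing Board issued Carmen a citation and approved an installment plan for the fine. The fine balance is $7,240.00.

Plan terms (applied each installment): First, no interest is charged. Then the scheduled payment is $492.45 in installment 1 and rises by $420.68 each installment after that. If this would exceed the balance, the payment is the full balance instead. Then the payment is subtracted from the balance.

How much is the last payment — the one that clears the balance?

$570.95

Installment 1: opening $7,240.00; payment $492.45; balance $6,747.55
Installment 2: opening $6,747.55; payment $913.13; balance $5,834.42
Installment 3: opening $5,834.42; payment $1,333.81; balance $4,500.61
Installment 4: opening $4,500.61; payment $1,754.49; balance $2,746.12
Installment 5: opening $2,746.12; payment $2,175.17; balance $570.95
Installment 6: opening $570.95; payment $570.95; balance $0.00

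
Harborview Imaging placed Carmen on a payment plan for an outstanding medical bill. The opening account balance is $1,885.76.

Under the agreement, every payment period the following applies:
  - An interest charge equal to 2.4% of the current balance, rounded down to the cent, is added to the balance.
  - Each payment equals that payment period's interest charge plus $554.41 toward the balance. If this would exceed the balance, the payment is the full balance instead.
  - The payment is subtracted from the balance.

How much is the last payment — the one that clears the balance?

Payment period 1: $1,885.76 +$45.25 interest = $1,931.01; pay $599.66 → $1,331.35
Payment period 2: $1,331.35 +$31.95 interest = $1,363.30; pay $586.36 → $776.94
Payment period 3: $776.94 +$18.64 interest = $795.58; pay $573.05 → $222.53
Payment period 4: $222.53 +$5.34 interest = $227.87; pay $227.87 → $0.00

$227.87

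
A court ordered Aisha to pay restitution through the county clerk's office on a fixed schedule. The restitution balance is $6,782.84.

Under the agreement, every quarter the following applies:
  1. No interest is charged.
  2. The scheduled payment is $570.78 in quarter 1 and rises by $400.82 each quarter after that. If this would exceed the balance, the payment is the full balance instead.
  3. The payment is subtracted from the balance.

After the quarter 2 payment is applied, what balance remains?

Quarter 1: opening $6,782.84; payment $570.78; balance $6,212.06
Quarter 2: opening $6,212.06; payment $971.60; balance $5,240.46

$5,240.46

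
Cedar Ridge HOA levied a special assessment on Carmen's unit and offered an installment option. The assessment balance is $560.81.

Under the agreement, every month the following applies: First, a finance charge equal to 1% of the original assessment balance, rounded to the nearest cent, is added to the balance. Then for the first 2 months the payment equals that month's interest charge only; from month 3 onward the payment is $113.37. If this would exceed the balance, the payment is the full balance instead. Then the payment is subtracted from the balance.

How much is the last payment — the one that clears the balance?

Month 1: opening $560.81; interest $5.61 → $566.42; payment $5.61; balance $560.81
Month 2: opening $560.81; interest $5.61 → $566.42; payment $5.61; balance $560.81
Month 3: opening $560.81; interest $5.61 → $566.42; payment $113.37; balance $453.05
Month 4: opening $453.05; interest $5.61 → $458.66; payment $113.37; balance $345.29
Month 5: opening $345.29; interest $5.61 → $350.90; payment $113.37; balance $237.53
Month 6: opening $237.53; interest $5.61 → $243.14; payment $113.37; balance $129.77
Month 7: opening $129.77; interest $5.61 → $135.38; payment $113.37; balance $22.01
Month 8: opening $22.01; interest $5.61 → $27.62; payment $27.62; balance $0.00

$27.62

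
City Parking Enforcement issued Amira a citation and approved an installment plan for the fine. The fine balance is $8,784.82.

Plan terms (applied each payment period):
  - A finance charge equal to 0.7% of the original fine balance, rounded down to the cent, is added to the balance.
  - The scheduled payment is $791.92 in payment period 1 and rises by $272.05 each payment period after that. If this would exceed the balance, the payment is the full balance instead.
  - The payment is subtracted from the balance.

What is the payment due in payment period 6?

Payment period 1: $8,784.82 +$61.49 interest = $8,846.31; pay $791.92 → $8,054.39
Payment period 2: $8,054.39 +$61.49 interest = $8,115.88; pay $1,063.97 → $7,051.91
Payment period 3: $7,051.91 +$61.49 interest = $7,113.40; pay $1,336.02 → $5,777.38
Payment period 4: $5,777.38 +$61.49 interest = $5,838.87; pay $1,608.07 → $4,230.80
Payment period 5: $4,230.80 +$61.49 interest = $4,292.29; pay $1,880.12 → $2,412.17
Payment period 6: $2,412.17 +$61.49 interest = $2,473.66; pay $2,152.17 → $321.49

$2,152.17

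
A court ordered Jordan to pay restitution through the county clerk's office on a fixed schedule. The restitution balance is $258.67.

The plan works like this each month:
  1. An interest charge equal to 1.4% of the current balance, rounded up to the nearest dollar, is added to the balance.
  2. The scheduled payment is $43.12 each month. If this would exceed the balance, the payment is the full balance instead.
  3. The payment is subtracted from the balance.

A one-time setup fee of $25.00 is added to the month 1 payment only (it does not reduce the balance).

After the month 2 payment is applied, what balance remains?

Month 1: $258.67 +$4.00 interest = $262.67; pay $43.12 (+ $25.00 fee) → $219.55
Month 2: $219.55 +$4.00 interest = $223.55; pay $43.12 → $180.43

$180.43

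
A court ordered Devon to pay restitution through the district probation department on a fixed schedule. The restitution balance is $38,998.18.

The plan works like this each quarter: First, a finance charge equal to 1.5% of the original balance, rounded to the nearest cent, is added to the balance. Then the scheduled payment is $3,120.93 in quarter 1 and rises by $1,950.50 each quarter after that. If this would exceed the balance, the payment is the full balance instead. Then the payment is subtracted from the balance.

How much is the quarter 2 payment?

Quarter 1: $38,998.18 +$584.97 interest = $39,583.15; pay $3,120.93 → $36,462.22
Quarter 2: $36,462.22 +$584.97 interest = $37,047.19; pay $5,071.43 → $31,975.76

$5,071.43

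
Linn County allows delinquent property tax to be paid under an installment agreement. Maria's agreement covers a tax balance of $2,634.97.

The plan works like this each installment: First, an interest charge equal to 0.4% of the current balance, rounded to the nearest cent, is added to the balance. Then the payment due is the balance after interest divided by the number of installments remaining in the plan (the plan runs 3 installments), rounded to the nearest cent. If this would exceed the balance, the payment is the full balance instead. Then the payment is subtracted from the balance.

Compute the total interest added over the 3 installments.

Installment 1: $2,634.97 +$10.54 interest = $2,645.51; pay $881.84 → $1,763.67
Installment 2: $1,763.67 +$7.05 interest = $1,770.72; pay $885.36 → $885.36
Installment 3: $885.36 +$3.54 interest = $888.90; pay $888.90 → $0.00
Total interest: $10.54 + $7.05 + $3.54 = $21.13

$21.13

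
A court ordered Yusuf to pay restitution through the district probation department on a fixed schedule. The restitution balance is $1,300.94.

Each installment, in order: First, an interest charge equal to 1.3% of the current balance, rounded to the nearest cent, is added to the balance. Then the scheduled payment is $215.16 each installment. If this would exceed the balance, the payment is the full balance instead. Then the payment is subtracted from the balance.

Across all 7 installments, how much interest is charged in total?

Installment 1: $1,300.94 +$16.91 interest = $1,317.85; pay $215.16 → $1,102.69
Installment 2: $1,102.69 +$14.33 interest = $1,117.02; pay $215.16 → $901.86
Installment 3: $901.86 +$11.72 interest = $913.58; pay $215.16 → $698.42
Installment 4: $698.42 +$9.08 interest = $707.50; pay $215.16 → $492.34
Installment 5: $492.34 +$6.40 interest = $498.74; pay $215.16 → $283.58
Installment 6: $283.58 +$3.69 interest = $287.27; pay $215.16 → $72.11
Installment 7: $72.11 +$0.94 interest = $73.05; pay $73.05 → $0.00
Total interest: $16.91 + $14.33 + $11.72 + $9.08 + $6.40 + $3.69 + $0.94 = $63.07

$63.07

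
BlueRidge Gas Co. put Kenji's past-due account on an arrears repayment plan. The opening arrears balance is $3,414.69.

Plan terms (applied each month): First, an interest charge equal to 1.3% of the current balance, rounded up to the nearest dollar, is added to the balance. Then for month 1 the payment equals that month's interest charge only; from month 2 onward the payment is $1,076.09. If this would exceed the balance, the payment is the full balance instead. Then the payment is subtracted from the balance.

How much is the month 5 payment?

Month 1: $3,414.69 +$45.00 interest = $3,459.69; pay $45.00 → $3,414.69
Month 2: $3,414.69 +$45.00 interest = $3,459.69; pay $1,076.09 → $2,383.60
Month 3: $2,383.60 +$31.00 interest = $2,414.60; pay $1,076.09 → $1,338.51
Month 4: $1,338.51 +$18.00 interest = $1,356.51; pay $1,076.09 → $280.42
Month 5: $280.42 +$4.00 interest = $284.42; pay $284.42 → $0.00

$284.42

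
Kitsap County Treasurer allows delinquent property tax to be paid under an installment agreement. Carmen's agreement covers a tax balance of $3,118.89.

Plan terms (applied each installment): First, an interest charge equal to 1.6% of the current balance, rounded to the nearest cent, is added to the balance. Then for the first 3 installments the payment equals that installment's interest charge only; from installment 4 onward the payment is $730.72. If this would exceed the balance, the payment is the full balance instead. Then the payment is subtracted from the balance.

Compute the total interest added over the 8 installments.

$288.52

Installment 1: opening $3,118.89; interest $49.90 → $3,168.79; payment $49.90; balance $3,118.89
Installment 2: opening $3,118.89; interest $49.90 → $3,168.79; payment $49.90; balance $3,118.89
Installment 3: opening $3,118.89; interest $49.90 → $3,168.79; payment $49.90; balance $3,118.89
Installment 4: opening $3,118.89; interest $49.90 → $3,168.79; payment $730.72; balance $2,438.07
Installment 5: opening $2,438.07; interest $39.01 → $2,477.08; payment $730.72; balance $1,746.36
Installment 6: opening $1,746.36; interest $27.94 → $1,774.30; payment $730.72; balance $1,043.58
Installment 7: opening $1,043.58; interest $16.70 → $1,060.28; payment $730.72; balance $329.56
Installment 8: opening $329.56; interest $5.27 → $334.83; payment $334.83; balance $0.00
Total interest: $49.90 + $49.90 + $49.90 + $49.90 + $39.01 + $27.94 + $16.70 + $5.27 = $288.52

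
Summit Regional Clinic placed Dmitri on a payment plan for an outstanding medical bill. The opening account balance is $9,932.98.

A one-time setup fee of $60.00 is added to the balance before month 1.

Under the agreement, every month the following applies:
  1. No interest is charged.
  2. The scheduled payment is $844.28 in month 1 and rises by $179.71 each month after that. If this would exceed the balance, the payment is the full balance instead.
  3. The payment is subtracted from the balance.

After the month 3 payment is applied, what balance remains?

Month 1: opening $9,992.98; payment $844.28; balance $9,148.70
Month 2: opening $9,148.70; payment $1,023.99; balance $8,124.71
Month 3: opening $8,124.71; payment $1,203.70; balance $6,921.01

$6,921.01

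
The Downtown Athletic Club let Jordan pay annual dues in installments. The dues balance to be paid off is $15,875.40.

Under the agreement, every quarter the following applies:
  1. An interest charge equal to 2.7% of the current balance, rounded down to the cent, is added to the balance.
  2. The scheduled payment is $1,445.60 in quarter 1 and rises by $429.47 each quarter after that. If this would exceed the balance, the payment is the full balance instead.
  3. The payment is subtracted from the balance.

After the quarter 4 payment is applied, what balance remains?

Quarter 1: opening $15,875.40; interest $428.63 → $16,304.03; payment $1,445.60; balance $14,858.43
Quarter 2: opening $14,858.43; interest $401.17 → $15,259.60; payment $1,875.07; balance $13,384.53
Quarter 3: opening $13,384.53; interest $361.38 → $13,745.91; payment $2,304.54; balance $11,441.37
Quarter 4: opening $11,441.37; interest $308.91 → $11,750.28; payment $2,734.01; balance $9,016.27

$9,016.27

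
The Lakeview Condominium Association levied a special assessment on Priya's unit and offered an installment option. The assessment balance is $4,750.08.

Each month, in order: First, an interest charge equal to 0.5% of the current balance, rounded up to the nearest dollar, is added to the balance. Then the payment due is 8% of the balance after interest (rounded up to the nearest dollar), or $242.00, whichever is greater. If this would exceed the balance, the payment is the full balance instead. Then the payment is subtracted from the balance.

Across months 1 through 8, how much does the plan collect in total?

Month 1: opening $4,750.08; interest $24.00 → $4,774.08; payment $382.00; balance $4,392.08
Month 2: opening $4,392.08; interest $22.00 → $4,414.08; payment $354.00; balance $4,060.08
Month 3: opening $4,060.08; interest $21.00 → $4,081.08; payment $327.00; balance $3,754.08
Month 4: opening $3,754.08; interest $19.00 → $3,773.08; payment $302.00; balance $3,471.08
Month 5: opening $3,471.08; interest $18.00 → $3,489.08; payment $280.00; balance $3,209.08
Month 6: opening $3,209.08; interest $17.00 → $3,226.08; payment $259.00; balance $2,967.08
Month 7: opening $2,967.08; interest $15.00 → $2,982.08; payment $242.00; balance $2,740.08
Month 8: opening $2,740.08; interest $14.00 → $2,754.08; payment $242.00; balance $2,512.08
Total paid: $2,388.00

$2,388.00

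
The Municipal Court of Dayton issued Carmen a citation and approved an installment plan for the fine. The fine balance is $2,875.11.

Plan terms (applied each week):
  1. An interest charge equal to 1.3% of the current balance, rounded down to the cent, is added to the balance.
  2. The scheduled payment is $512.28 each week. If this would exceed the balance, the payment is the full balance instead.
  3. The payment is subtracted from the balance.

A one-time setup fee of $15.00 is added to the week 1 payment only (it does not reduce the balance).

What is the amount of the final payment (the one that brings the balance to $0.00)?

$443.71

Week 1: opening $2,875.11; interest $37.37 → $2,912.48; payment $512.28 (+ $15.00 fee); balance $2,400.20
Week 2: opening $2,400.20; interest $31.20 → $2,431.40; payment $512.28; balance $1,919.12
Week 3: opening $1,919.12; interest $24.94 → $1,944.06; payment $512.28; balance $1,431.78
Week 4: opening $1,431.78; interest $18.61 → $1,450.39; payment $512.28; balance $938.11
Week 5: opening $938.11; interest $12.19 → $950.30; payment $512.28; balance $438.02
Week 6: opening $438.02; interest $5.69 → $443.71; payment $443.71; balance $0.00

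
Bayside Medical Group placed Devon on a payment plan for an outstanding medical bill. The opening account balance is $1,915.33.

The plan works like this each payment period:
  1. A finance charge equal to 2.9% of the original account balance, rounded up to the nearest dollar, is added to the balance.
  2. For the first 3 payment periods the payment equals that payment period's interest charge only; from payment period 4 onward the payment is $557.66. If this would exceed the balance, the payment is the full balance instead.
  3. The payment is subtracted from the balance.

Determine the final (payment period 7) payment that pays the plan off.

$466.35

Payment period 1: $1,915.33 +$56.00 interest = $1,971.33; pay $56.00 → $1,915.33
Payment period 2: $1,915.33 +$56.00 interest = $1,971.33; pay $56.00 → $1,915.33
Payment period 3: $1,915.33 +$56.00 interest = $1,971.33; pay $56.00 → $1,915.33
Payment period 4: $1,915.33 +$56.00 interest = $1,971.33; pay $557.66 → $1,413.67
Payment period 5: $1,413.67 +$56.00 interest = $1,469.67; pay $557.66 → $912.01
Payment period 6: $912.01 +$56.00 interest = $968.01; pay $557.66 → $410.35
Payment period 7: $410.35 +$56.00 interest = $466.35; pay $466.35 → $0.00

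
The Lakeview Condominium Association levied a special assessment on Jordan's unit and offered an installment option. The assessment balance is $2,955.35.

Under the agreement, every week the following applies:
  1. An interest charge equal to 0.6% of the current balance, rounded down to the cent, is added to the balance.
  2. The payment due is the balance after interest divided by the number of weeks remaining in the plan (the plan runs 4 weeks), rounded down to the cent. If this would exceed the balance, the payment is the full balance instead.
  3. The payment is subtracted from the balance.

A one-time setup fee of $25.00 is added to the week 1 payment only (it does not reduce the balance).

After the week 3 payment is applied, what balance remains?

# | Opening | Interest | Payment | Fee | End bal
1 | $2,955.35 | $17.73 | $743.27 | $25.00 | $2,229.81
2 | $2,229.81 | $13.37 | $747.72 | — | $1,495.46
3 | $1,495.46 | $8.97 | $752.21 | — | $752.22

$752.22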